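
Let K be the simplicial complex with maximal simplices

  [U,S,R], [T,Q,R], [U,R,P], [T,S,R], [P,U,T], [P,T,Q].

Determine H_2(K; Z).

H_2 ≅ 0.

We work with the vertex ordering P < Q < R < S < T < U. The simplices of K, each written with vertices in increasing order, are:

  0-simplices (6): P, Q, R, S, T, U
  1-simplices (12): PQ, PR, PT, PU, QR, QT, RS, RT, RU, ST, SU, TU
  2-simplices (6): PQT, PRU, PTU, QRT, RST, RSU

so the chain groups are C_0 ≅ Z^6, C_1 ≅ Z^12, C_2 ≅ Z^6.

Boundary ∂_1: C_1 → C_0 is given by ∂[p,q] = [q] − [p]. For instance
  ∂RU = U − R.
The 6×12 boundary matrix has rank 5 and Smith normal form diag(1,1,1,1,1).

∂_2: C_2 → C_1 maps a triangle to the signed sum of its edges. For instance
  ∂RSU = SU − RU + RS,
  ∂QRT = RT − QT + QR.
The resulting 12×6 matrix has rank 6, and its Smith normal form has invariant factors (1,1,1,1,1,1).

Computing H_k = (kernel of ∂_k) / (image of ∂_{k+1}):

  H_2: rank ker ∂_2 − rank ∂_3 = (6 − 6) − 0 = 0, and there is no ∂_3, so H_2 ≅ 0.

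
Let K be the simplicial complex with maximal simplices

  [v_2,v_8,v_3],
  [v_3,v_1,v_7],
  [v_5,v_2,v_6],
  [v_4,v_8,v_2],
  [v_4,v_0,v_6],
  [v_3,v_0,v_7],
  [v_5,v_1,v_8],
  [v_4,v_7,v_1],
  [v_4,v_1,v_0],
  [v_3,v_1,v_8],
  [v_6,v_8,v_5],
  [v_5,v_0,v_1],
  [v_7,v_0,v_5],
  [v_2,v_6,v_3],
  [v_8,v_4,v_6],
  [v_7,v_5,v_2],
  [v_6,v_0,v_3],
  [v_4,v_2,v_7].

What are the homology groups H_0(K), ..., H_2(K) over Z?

H_0 ≅ Z,  H_1 ≅ Z ⊕ Z/2,  H_2 = 0.

We work with the vertex ordering v_0 < v_1 < v_2 < v_3 < v_4 < v_5 < v_6 < v_7 < v_8. The simplices of K, each written with vertices in increasing order, are:

  0-simplices (9): [v_0], [v_1], [v_2], [v_3], [v_4], [v_5], [v_6], [v_7], [v_8]
  1-simplices (27): (27 of them)
  2-simplices (18): (18 of them)

so the chain groups are C_0 ≅ Z^9, C_1 ≅ Z^27, C_2 ≅ Z^18.

The boundary map ∂_1: C_1 → C_0 sends each edge [p,q] (with p < q) to q − p. For instance
  ∂[v_2,v_7] = [v_7] − [v_2].
The 9×27 boundary matrix has rank 8 and Smith normal form diag(1,1,1,1,1,1,1,1).

∂_2: C_2 → C_1 acts by ∂[p,q,r] = [q,r] − [p,r] + [p,q]. For instance
  ∂[v_0,v_4,v_6] = [v_4,v_6] − [v_0,v_6] + [v_0,v_4],
  ∂[v_2,v_4,v_7] = [v_4,v_7] − [v_2,v_7] + [v_2,v_4].
As a 27×18 matrix over Z this has rank 18, with invariant factors (1,1,1,1,1,1,1,1,1,1,1,1,1,1,1,1,1,2).

Reading off H_k = ker ∂_k / im ∂_{k+1}:

  H_0: rank C_0 − rank ∂_1 = 9 − 8 = 1, and the invariant factors of ∂_1 are all 1, so H_0 ≅ Z.
  H_1: rank ker ∂_1 − rank ∂_2 = (27 − 8) − 18 = 1, and ∂_2 has invariant factor 2 > 1, so H_1 ≅ Z ⊕ Z/2.
  H_2: rank ker ∂_2 − rank ∂_3 = (18 − 18) − 0 = 0, and there is no ∂_3, so H_2 ≅ 0.

As a check, the Euler characteristic is 9 − 27 + 18 = 0, which agrees with 1 − 1 + 0 = 0.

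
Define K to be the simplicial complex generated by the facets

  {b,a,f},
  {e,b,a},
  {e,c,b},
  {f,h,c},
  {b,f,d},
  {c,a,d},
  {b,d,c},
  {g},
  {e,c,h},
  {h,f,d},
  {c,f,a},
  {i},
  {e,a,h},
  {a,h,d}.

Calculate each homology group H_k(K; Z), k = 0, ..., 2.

Take the total order a < b < c < d < e < f < g < h < i on the vertex set. Then K (dimension 2) consists of the simplices:

  0-simplices (9): a, b, c, d, e, f, g, h, i
  1-simplices (18): ab, ac, ad, ae, af, ah, bc, bd, be, bf, cd, ce, cf, ch, df, dh, eh, fh
  2-simplices (12): abe, abf, acd, acf, adh, aeh, bcd, bce, bdf, ceh, cfh, dfh

so the chain groups are C_0 ≅ Z^9, C_1 ≅ Z^18, C_2 ≅ Z^12.

Boundary ∂_1: C_1 → C_0 sends each edge [p,q] (with p < q) to q − p.
The resulting 9×18 matrix has rank 6, and its Smith normal form has invariant factors (1,1,1,1,1,1).

The boundary map ∂_2: C_2 → C_1 acts by ∂[p,q,r] = [q,r] − [p,r] + [p,q]. For instance
  ∂ceh = eh − ch + ce,
  ∂bce = ce − be + bc.
As a 18×12 matrix over Z this has rank 12, with invariant factors (1,1,1,1,1,1,1,1,1,1,1,2).

From H_k ≅ ker(∂_k) / im(∂_{k+1}) we obtain:

  H_0: rank C_0 − rank ∂_1 = 9 − 6 = 3, and the invariant factors of ∂_1 are all 1, so H_0 = Z^3.
  H_1: rank ker ∂_1 − rank ∂_2 = (18 − 6) − 12 = 0, and ∂_2 has invariant factor 2 > 1, so H_1 = Z/2Z.
  H_2: rank ker ∂_2 − rank ∂_3 = (12 − 12) − 0 = 0, and there is no ∂_3, so H_2 = 0.

As a check, the Euler characteristic is 9 − 18 + 12 = 3, which agrees with 3 − 0 + 0 = 3.
(K is a triangulation of the disjoint union of the real projective plane RP^2 and a set of 2 points.)

H_0 ≅ Z^3,  H_1 ≅ Z/2Z,  H_2 = 0.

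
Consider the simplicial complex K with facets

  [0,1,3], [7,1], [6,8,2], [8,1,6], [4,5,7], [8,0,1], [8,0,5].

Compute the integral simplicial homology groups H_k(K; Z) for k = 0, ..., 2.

H_0 ≅ Z,  H_1 ≅ Z,  H_2 = 0.

Order the vertices as 0 < 1 < 2 < 3 < 4 < 5 < 6 < 7 < 8. Listing each simplex with vertices in this order, K has dimension 2 with simplices:

  0-simplices (9): [0], [1], [2], [3], [4], [5], [6], [7], [8]
  1-simplices (15): [0,1], [0,3], [0,5], [0,8], [1,3], [1,6], [1,7], [1,8], [2,6], [2,8], [4,5], [4,7], [5,7], [5,8], [6,8]
  2-simplices (6): [0,1,3], [0,1,8], [0,5,8], [1,6,8], [2,6,8], [4,5,7]

so the chain groups are C_0 ≅ Z^9, C_1 ≅ Z^15, C_2 ≅ Z^6.

Boundary ∂_1: C_1 → C_0 is given by ∂[p,q] = [q] − [p]. For instance
  ∂[2,8] = [8] − [2].
This gives a 9×15 integer matrix of rank 8; reducing to Smith normal form yields diagonal entries (1,1,1,1,1,1,1,1).

∂_2: C_2 → C_1 acts by ∂[p,q,r] = [q,r] − [p,r] + [p,q]. For instance
  ∂[0,1,8] = [1,8] − [0,8] + [0,1],
  ∂[2,6,8] = [6,8] − [2,8] + [2,6].
The resulting 15×6 matrix has rank 6, and its Smith normal form has invariant factors (1,1,1,1,1,1).

From H_k ≅ ker(∂_k) / im(∂_{k+1}) we obtain:

  H_0: rank C_0 − rank ∂_1 = 9 − 8 = 1, and the invariant factors of ∂_1 are all 1, so H_0 = Z.
  H_1: rank ker ∂_1 − rank ∂_2 = (15 − 8) − 6 = 1, and the invariant factors of ∂_2 are all 1, so H_1 = Z.
  H_2: rank ker ∂_2 − rank ∂_3 = (6 − 6) − 0 = 0, and there is no ∂_3, so H_2 = 0.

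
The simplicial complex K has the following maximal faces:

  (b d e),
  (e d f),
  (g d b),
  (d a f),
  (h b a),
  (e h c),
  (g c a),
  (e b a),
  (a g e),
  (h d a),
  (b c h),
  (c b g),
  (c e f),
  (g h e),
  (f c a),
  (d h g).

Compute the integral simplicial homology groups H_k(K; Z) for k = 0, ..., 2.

H_0 = Z,  H_1 = Z^2,  H_2 = Z.

We work with the vertex ordering a < b < c < d < e < f < g < h. The simplices of K, each written with vertices in increasing order, are:

  0-simplices (8): a, b, c, d, e, f, g, h
  1-simplices (24): ab, ac, ad, ae, af, ag, ah, bc, bd, be, bg, bh, ce, cf, cg, ch, de, df, dg, dh, ef, eg, eh, gh
  2-simplices (16): abe, abh, acf, acg, adf, adh, aeg, bcg, bch, bde, bdg, cef, ceh, def, dgh, egh

Hence C_0 ≅ Z^8, C_1 ≅ Z^24, C_2 ≅ Z^16.

The boundary map ∂_1: C_1 → C_0 is given by ∂[p,q] = [q] − [p]. For instance
  ∂bd = d − b.
This gives a 8×24 integer matrix of rank 7; reducing to Smith normal form yields diagonal entries (1,1,1,1,1,1,1).

The boundary map ∂_2: C_2 → C_1 sends each 2-simplex [p,q,r] to [q,r] − [p,r] + [p,q]. For instance
  ∂ceh = eh − ch + ce,
  ∂bdg = dg − bg + bd.
As a 24×16 matrix over Z this has rank 15, with invariant factors (1,1,1,1,1,1,1,1,1,1,1,1,1,1,1).

Computing H_k = (kernel of ∂_k) / (image of ∂_{k+1}):

  H_0: rank C_0 − rank ∂_1 = 8 − 7 = 1, and the invariant factors of ∂_1 are all 1, so H_0 ≅ Z.
  H_1: rank ker ∂_1 − rank ∂_2 = (24 − 7) − 15 = 2, and the invariant factors of ∂_2 are all 1, so H_1 ≅ Z^2.
  H_2: rank ker ∂_2 − rank ∂_3 = (16 − 15) − 0 = 1, and there is no ∂_3, so H_2 ≅ Z.

As a check, the Euler characteristic is 8 − 24 + 16 = 0, which agrees with 1 − 2 + 1 = 0.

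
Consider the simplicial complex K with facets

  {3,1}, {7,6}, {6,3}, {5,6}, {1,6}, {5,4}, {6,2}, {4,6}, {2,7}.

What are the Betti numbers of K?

Fix the vertex order 1 < 2 < 3 < 4 < 5 < 6 < 7 and write every simplex with vertices in increasing order. Then dim K = 1 and the simplices of K are:

  0-simplices (7): [1], [2], [3], [4], [5], [6], [7]
  1-simplices (9): [1,3], [1,6], [2,6], [2,7], [3,6], [4,5], [4,6], [5,6], [6,7]

Hence C_0 ≅ Z^7, C_1 ≅ Z^9.

∂_1: C_1 → C_0 sends each edge [p,q] (with p < q) to q − p. For instance
  ∂[4,6] = [6] − [4].
As a 7×9 matrix over Z this has rank 6, with invariant factors (1,1,1,1,1,1).

Computing H_k = (kernel of ∂_k) / (image of ∂_{k+1}):

  H_0: rank C_0 − rank ∂_1 = 7 − 6 = 1, and the invariant factors of ∂_1 are all 1, so H_0 = Z.
  H_1: rank ker ∂_1 − rank ∂_2 = (9 − 6) − 0 = 3, and there is no ∂_2, so H_1 = Z^3.

Hence the Betti numbers are b_0 = 1, b_1 = 3.

b_0 = 1, b_1 = 3.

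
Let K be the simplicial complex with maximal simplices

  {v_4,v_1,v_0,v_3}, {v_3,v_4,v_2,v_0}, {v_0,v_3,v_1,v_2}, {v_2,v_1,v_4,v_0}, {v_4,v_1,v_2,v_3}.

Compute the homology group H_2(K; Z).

H_2 ≅ 0.

Take the total order v_0 < v_1 < v_2 < v_3 < v_4 on the vertex set. Then K (dimension 3) consists of the simplices:

  0-simplices (5): [v_0], [v_1], [v_2], [v_3], [v_4]
  1-simplices (10): [v_0,v_1], [v_0,v_2], [v_0,v_3], [v_0,v_4], [v_1,v_2], [v_1,v_3], [v_1,v_4], [v_2,v_3], [v_2,v_4], [v_3,v_4]
  2-simplices (10): [v_0,v_1,v_2], [v_0,v_1,v_3], [v_0,v_1,v_4], [v_0,v_2,v_3], [v_0,v_2,v_4], [v_0,v_3,v_4], [v_1,v_2,v_3], [v_1,v_2,v_4], [v_1,v_3,v_4], [v_2,v_3,v_4]
  3-simplices (5): [v_0,v_1,v_2,v_3], [v_0,v_1,v_2,v_4], [v_0,v_1,v_3,v_4], [v_0,v_2,v_3,v_4], [v_1,v_2,v_3,v_4]

giving chain groups C_0 ≅ Z^5, C_1 ≅ Z^10, C_2 ≅ Z^10, C_3 ≅ Z^5.

∂_1: C_1 → C_0 maps an edge to its endpoints' difference, ∂[p,q] = q − p. For instance
  ∂[v_0,v_3] = [v_3] − [v_0].
As a 5×10 matrix over Z this has rank 4, with invariant factors (1,1,1,1).

Boundary ∂_2: C_2 → C_1 acts by ∂[p,q,r] = [q,r] − [p,r] + [p,q]. For instance
  ∂[v_1,v_2,v_3] = [v_2,v_3] − [v_1,v_3] + [v_1,v_2],
  ∂[v_1,v_2,v_4] = [v_2,v_4] − [v_1,v_4] + [v_1,v_2].
The resulting 10×10 matrix has rank 6, and its Smith normal form has invariant factors (1,1,1,1,1,1).

∂_3: C_3 → C_2 sends each 3-simplex σ to the alternating sum Σ_i (−1)^i (σ with its i-th vertex removed). For instance
  ∂[v_1,v_2,v_3,v_4] = [v_2,v_3,v_4] − [v_1,v_3,v_4] + [v_1,v_2,v_4] − [v_1,v_2,v_3],
  ∂[v_0,v_2,v_3,v_4] = [v_2,v_3,v_4] − [v_0,v_3,v_4] + [v_0,v_2,v_4] − [v_0,v_2,v_3].
The 10×5 boundary matrix has rank 4 and Smith normal form diag(1,1,1,1).

Computing H_k = (kernel of ∂_k) / (image of ∂_{k+1}):

  H_2: rank ker ∂_2 − rank ∂_3 = (10 − 6) − 4 = 0, and the invariant factors of ∂_3 are all 1, so H_2 = 0.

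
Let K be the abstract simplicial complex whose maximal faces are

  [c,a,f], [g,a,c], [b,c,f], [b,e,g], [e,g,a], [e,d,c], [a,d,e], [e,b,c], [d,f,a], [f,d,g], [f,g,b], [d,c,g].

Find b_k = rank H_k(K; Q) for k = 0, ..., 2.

b_0 = 1, b_1 = 0, b_2 = 0.

Take the total order a < b < c < d < e < f < g on the vertex set. Then K (dimension 2) consists of the simplices:

  0-simplices (7): a, b, c, d, e, f, g
  1-simplices (18): ac, ad, ae, af, ag, bc, be, bf, bg, cd, ce, cf, cg, de, df, dg, eg, fg
  2-simplices (12): acf, acg, ade, adf, aeg, bce, bcf, beg, bfg, cde, cdg, dfg

giving chain groups C_0 ≅ Z^7, C_1 ≅ Z^18, C_2 ≅ Z^12.

The boundary map ∂_1: C_1 → C_0 is given by ∂[p,q] = [q] − [p].
The resulting 7×18 matrix has rank 6, and its Smith normal form has invariant factors (1,1,1,1,1,1).

∂_2: C_2 → C_1 acts by ∂[p,q,r] = [q,r] − [p,r] + [p,q]. For instance
  ∂dfg = fg − dg + df,
  ∂adf = df − af + ad.
The resulting 18×12 matrix has rank 12, and its Smith normal form has invariant factors (1,1,1,1,1,1,1,1,1,1,1,2).

Computing H_k = (kernel of ∂_k) / (image of ∂_{k+1}):

  H_0: rank C_0 − rank ∂_1 = 7 − 6 = 1, and the invariant factors of ∂_1 are all 1, so H_0 ≅ Z.
  H_1: rank ker ∂_1 − rank ∂_2 = (18 − 6) − 12 = 0, and ∂_2 has invariant factor 2 > 1, so H_1 ≅ Z_2.
  H_2: rank ker ∂_2 − rank ∂_3 = (12 − 12) − 0 = 0, and there is no ∂_3, so H_2 ≅ 0.

(K is a triangulation of the real projective plane RP^2.)

Hence the Betti numbers are b_0 = 1, b_1 = 0, b_2 = 0.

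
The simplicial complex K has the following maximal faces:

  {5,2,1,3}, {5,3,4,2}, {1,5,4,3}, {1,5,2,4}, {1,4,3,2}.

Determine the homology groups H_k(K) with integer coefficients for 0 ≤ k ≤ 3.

H_0 ≅ Z,  H_1 = 0,  H_2 = 0,  H_3 ≅ Z.

K has 5 vertices, 10 edges, 10 triangles, 5 3-simplices.
rank ∂_0 = 0, rank ∂_1 = 4 ⇒ b_0 = 5 − 0 − 4 = 1; all invariant factors of ∂_1 are 1 so no torsion. So H_0 = Z.
rank ∂_1 = 4, rank ∂_2 = 6 ⇒ b_1 = 10 − 4 − 6 = 0; all invariant factors of ∂_2 are 1 so no torsion. So H_1 = 0.
rank ∂_2 = 6, rank ∂_3 = 4 ⇒ b_2 = 10 − 6 − 4 = 0; all invariant factors of ∂_3 are 1 so no torsion. So H_2 = 0.
rank ∂_3 = 4, rank ∂_4 = 0 ⇒ b_3 = 5 − 4 − 0 = 1. So H_3 = Z.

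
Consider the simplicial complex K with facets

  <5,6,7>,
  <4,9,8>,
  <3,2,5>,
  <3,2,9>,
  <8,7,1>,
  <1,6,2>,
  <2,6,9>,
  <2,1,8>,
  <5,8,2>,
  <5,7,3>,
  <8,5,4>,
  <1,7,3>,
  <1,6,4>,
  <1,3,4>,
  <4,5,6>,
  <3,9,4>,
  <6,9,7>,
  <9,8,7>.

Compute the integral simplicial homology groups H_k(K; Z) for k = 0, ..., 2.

We work with the vertex ordering 1 < 2 < 3 < 4 < 5 < 6 < 7 < 8 < 9. The simplices of K, each written with vertices in increasing order, are:

  0-simplices (9): [1], [2], [3], [4], [5], [6], [7], [8], [9]
  1-simplices (27): (27 of them)
  2-simplices (18): [1,2,6], [1,2,8], [1,3,4], [1,3,7], [1,4,6], [1,7,8], [2,3,5], [2,3,9], [2,5,8], [2,6,9], [3,4,9], [3,5,7], [4,5,6], [4,5,8], [4,8,9], [5,6,7], [6,7,9], [7,8,9]

giving chain groups C_0 ≅ Z^9, C_1 ≅ Z^27, C_2 ≅ Z^18.

∂_1: C_1 → C_0 is given by ∂[p,q] = [q] − [p]. For instance
  ∂[6,7] = [7] − [6].
This gives a 9×27 integer matrix of rank 8; reducing to Smith normal form yields diagonal entries (1,1,1,1,1,1,1,1).

Boundary ∂_2: C_2 → C_1 sends each 2-simplex [p,q,r] to [q,r] − [p,r] + [p,q]. For instance
  ∂[2,3,9] = [3,9] − [2,9] + [2,3],
  ∂[5,6,7] = [6,7] − [5,7] + [5,6].
The 27×18 boundary matrix has rank 17 and Smith normal form diag(1,1,1,1,1,1,1,1,1,1,1,1,1,1,1,1,1).

From H_k ≅ ker(∂_k) / im(∂_{k+1}) we obtain:

  H_0: rank C_0 − rank ∂_1 = 9 − 8 = 1, and the invariant factors of ∂_1 are all 1, so H_0 = Z.
  H_1: rank ker ∂_1 − rank ∂_2 = (27 − 8) − 17 = 2, and the invariant factors of ∂_2 are all 1, so H_1 = Z^2.
  H_2: rank ker ∂_2 − rank ∂_3 = (18 − 17) − 0 = 1, and there is no ∂_3, so H_2 = Z.

As a check, the Euler characteristic is 9 − 27 + 18 = 0, which agrees with 1 − 2 + 1 = 0.

H_0 ≅ Z,  H_1 ≅ Z^2,  H_2 ≅ Z.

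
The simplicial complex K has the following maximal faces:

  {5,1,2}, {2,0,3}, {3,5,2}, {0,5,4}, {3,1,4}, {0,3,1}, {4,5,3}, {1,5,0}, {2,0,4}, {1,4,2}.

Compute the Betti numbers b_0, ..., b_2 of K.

Take the total order 0 < 1 < 2 < 3 < 4 < 5 on the vertex set. Then K (dimension 2) consists of the simplices:

  0-simplices (6): [0], [1], [2], [3], [4], [5]
  1-simplices (15): [0,1], [0,2], [0,3], [0,4], [0,5], [1,2], [1,3], [1,4], [1,5], [2,3], [2,4], [2,5], [3,4], [3,5], [4,5]
  2-simplices (10): [0,1,3], [0,1,5], [0,2,3], [0,2,4], [0,4,5], [1,2,4], [1,2,5], [1,3,4], [2,3,5], [3,4,5]

Hence C_0 ≅ Z^6, C_1 ≅ Z^15, C_2 ≅ Z^10.

Boundary ∂_1: C_1 → C_0 is given by ∂[p,q] = [q] − [p].
As a 6×15 matrix over Z this has rank 5, with invariant factors (1,1,1,1,1).

∂_2: C_2 → C_1 sends each 2-simplex [p,q,r] to [q,r] − [p,r] + [p,q]. For instance
  ∂[0,4,5] = [4,5] − [0,5] + [0,4],
  ∂[0,2,3] = [2,3] − [0,3] + [0,2].
The 15×10 boundary matrix has rank 10 and Smith normal form diag(1,1,1,1,1,1,1,1,1,2).

Computing H_k = (kernel of ∂_k) / (image of ∂_{k+1}):

  H_0: rank C_0 − rank ∂_1 = 6 − 5 = 1, and the invariant factors of ∂_1 are all 1, so H_0 ≅ Z.
  H_1: rank ker ∂_1 − rank ∂_2 = (15 − 5) − 10 = 0, and ∂_2 has invariant factor 2 > 1, so H_1 ≅ Z/2Z.
  H_2: rank ker ∂_2 − rank ∂_3 = (10 − 10) − 0 = 0, and there is no ∂_3, so H_2 ≅ 0.

(K is a triangulation of the real projective plane RP^2.)

Hence the Betti numbers are b_0 = 1, b_1 = 0, b_2 = 0.

b_0 = 1, b_1 = 0, b_2 = 0.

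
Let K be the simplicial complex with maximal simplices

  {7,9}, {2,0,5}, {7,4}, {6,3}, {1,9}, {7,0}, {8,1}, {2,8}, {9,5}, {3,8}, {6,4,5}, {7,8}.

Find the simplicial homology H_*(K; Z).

H_0 = Z,  H_1 = Z^5,  H_2 = 0.

Take the total order 0 < 1 < 2 < 3 < 4 < 5 < 6 < 7 < 8 < 9 on the vertex set. Then K (dimension 2) consists of the simplices:

  0-simplices (10): [0], [1], [2], [3], [4], [5], [6], [7], [8], [9]
  1-simplices (16): [0,2], [0,5], [0,7], [1,8], [1,9], [2,5], [2,8], [3,6], [3,8], [4,5], [4,6], [4,7], [5,6], [5,9], [7,8], [7,9]
  2-simplices (2): [0,2,5], [4,5,6]

so the chain groups are C_0 ≅ Z^10, C_1 ≅ Z^16, C_2 ≅ Z^2.

Boundary ∂_1: C_1 → C_0 is given by ∂[p,q] = [q] − [p].
The resulting 10×16 matrix has rank 9, and its Smith normal form has invariant factors (1,1,1,1,1,1,1,1,1).

The boundary map ∂_2: C_2 → C_1 acts by ∂[p,q,r] = [q,r] − [p,r] + [p,q]. For instance
  ∂[4,5,6] = [5,6] − [4,6] + [4,5],
  ∂[0,2,5] = [2,5] − [0,5] + [0,2].
The resulting 16×2 matrix has rank 2, and its Smith normal form has invariant factors (1,1).

Reading off H_k = ker ∂_k / im ∂_{k+1}:

  H_0: rank C_0 − rank ∂_1 = 10 − 9 = 1, and the invariant factors of ∂_1 are all 1, so H_0 = Z.
  H_1: rank ker ∂_1 − rank ∂_2 = (16 − 9) − 2 = 5, and the invariant factors of ∂_2 are all 1, so H_1 = Z^5.
  H_2: rank ker ∂_2 − rank ∂_3 = (2 − 2) − 0 = 0, and there is no ∂_3, so H_2 = 0.

As a check, the Euler characteristic is 10 − 16 + 2 = -4, which agrees with 1 − 5 + 0 = -4.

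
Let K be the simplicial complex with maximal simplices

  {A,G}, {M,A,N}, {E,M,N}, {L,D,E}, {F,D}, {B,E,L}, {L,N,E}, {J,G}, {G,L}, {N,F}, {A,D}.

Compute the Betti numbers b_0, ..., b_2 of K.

We work with the vertex ordering A < B < D < E < F < G < J < L < M < N. The simplices of K, each written with vertices in increasing order, are:

  0-simplices (10): A, B, D, E, F, G, J, L, M, N
  1-simplices (17): AD, AG, AM, AN, BE, BL, DE, DF, DL, EL, EM, EN, FN, GJ, GL, LN, MN
  2-simplices (5): AMN, BEL, DEL, ELN, EMN

giving chain groups C_0 ≅ Z^10, C_1 ≅ Z^17, C_2 ≅ Z^5.

Boundary ∂_1: C_1 → C_0 maps an edge to its endpoints' difference, ∂[p,q] = q − p. For instance
  ∂FN = N − F.
The resulting 10×17 matrix has rank 9, and its Smith normal form has invariant factors (1,1,1,1,1,1,1,1,1).

∂_2: C_2 → C_1 acts by ∂[p,q,r] = [q,r] − [p,r] + [p,q]. For instance
  ∂DEL = EL − DL + DE,
  ∂BEL = EL − BL + BE.
This gives a 17×5 integer matrix of rank 5; reducing to Smith normal form yields diagonal entries (1,1,1,1,1).

Reading off H_k = ker ∂_k / im ∂_{k+1}:

  H_0: rank C_0 − rank ∂_1 = 10 − 9 = 1, and the invariant factors of ∂_1 are all 1, so H_0 ≅ Z.
  H_1: rank ker ∂_1 − rank ∂_2 = (17 − 9) − 5 = 3, and the invariant factors of ∂_2 are all 1, so H_1 ≅ Z^3.
  H_2: rank ker ∂_2 − rank ∂_3 = (5 − 5) − 0 = 0, and there is no ∂_3, so H_2 ≅ 0.

Hence the Betti numbers are b_0 = 1, b_1 = 3, b_2 = 0.

b_0 = 1, b_1 = 3, b_2 = 0.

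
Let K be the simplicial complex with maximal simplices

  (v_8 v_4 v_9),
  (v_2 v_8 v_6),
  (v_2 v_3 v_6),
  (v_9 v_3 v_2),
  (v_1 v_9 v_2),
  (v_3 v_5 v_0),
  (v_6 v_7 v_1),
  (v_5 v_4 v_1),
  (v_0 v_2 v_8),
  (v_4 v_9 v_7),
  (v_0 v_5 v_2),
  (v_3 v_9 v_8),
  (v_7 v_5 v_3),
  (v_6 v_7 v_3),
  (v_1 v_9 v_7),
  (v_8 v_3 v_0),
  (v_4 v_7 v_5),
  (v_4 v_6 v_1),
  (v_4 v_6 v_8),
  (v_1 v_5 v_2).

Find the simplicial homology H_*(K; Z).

H_0 = Z,  H_1 = Z ⊕ Z/2,  H_2 = 0.

Order the vertices as v_0 < v_1 < v_2 < v_3 < v_4 < v_5 < v_6 < v_7 < v_8 < v_9. Listing each simplex with vertices in this order, K has dimension 2 with simplices:

  0-simplices (10): [v_0], [v_1], [v_2], [v_3], [v_4], [v_5], [v_6], [v_7], [v_8], [v_9]
  1-simplices (30): (30 of them)
  2-simplices (20): (20 of them)

so the chain groups are C_0 ≅ Z^10, C_1 ≅ Z^30, C_2 ≅ Z^20.

Boundary ∂_1: C_1 → C_0 maps an edge to its endpoints' difference, ∂[p,q] = q − p.
This gives a 10×30 integer matrix of rank 9; reducing to Smith normal form yields diagonal entries (1,1,1,1,1,1,1,1,1).

The boundary map ∂_2: C_2 → C_1 sends each 2-simplex [p,q,r] to [q,r] − [p,r] + [p,q]. For instance
  ∂[v_3,v_6,v_7] = [v_6,v_7] − [v_3,v_7] + [v_3,v_6],
  ∂[v_4,v_8,v_9] = [v_8,v_9] − [v_4,v_9] + [v_4,v_8].
The resulting 30×20 matrix has rank 20, and its Smith normal form has invariant factors (1,1,1,1,1,1,1,1,1,1,1,1,1,1,1,1,1,1,1,2).

Now H_k = ker ∂_k / im ∂_{k+1}, so:

  H_0: rank C_0 − rank ∂_1 = 10 − 9 = 1, and the invariant factors of ∂_1 are all 1, so H_0 = Z.
  H_1: rank ker ∂_1 − rank ∂_2 = (30 − 9) − 20 = 1, and ∂_2 has invariant factor 2 > 1, so H_1 = Z ⊕ Z/2.
  H_2: rank ker ∂_2 − rank ∂_3 = (20 − 20) − 0 = 0, and there is no ∂_3, so H_2 = 0.

(K is a triangulation of the Klein bottle.)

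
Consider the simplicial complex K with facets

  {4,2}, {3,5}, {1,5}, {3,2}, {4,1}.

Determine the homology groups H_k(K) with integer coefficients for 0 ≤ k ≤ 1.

We work with the vertex ordering 1 < 2 < 3 < 4 < 5. The simplices of K, each written with vertices in increasing order, are:

  0-simplices (5): [1], [2], [3], [4], [5]
  1-simplices (5): [1,4], [1,5], [2,3], [2,4], [3,5]

giving chain groups C_0 ≅ Z^5, C_1 ≅ Z^5.

Boundary ∂_1: C_1 → C_0 maps an edge to its endpoints' difference, ∂[p,q] = q − p.
The resulting 5×5 matrix has rank 4, and its Smith normal form has invariant factors (1,1,1,1).

From H_k ≅ ker(∂_k) / im(∂_{k+1}) we obtain:

  H_0: rank C_0 − rank ∂_1 = 5 − 4 = 1, and the invariant factors of ∂_1 are all 1, so H_0 ≅ Z.
  H_1: rank ker ∂_1 − rank ∂_2 = (5 − 4) − 0 = 1, and there is no ∂_2, so H_1 ≅ Z.

H_0 = Z,  H_1 = Z.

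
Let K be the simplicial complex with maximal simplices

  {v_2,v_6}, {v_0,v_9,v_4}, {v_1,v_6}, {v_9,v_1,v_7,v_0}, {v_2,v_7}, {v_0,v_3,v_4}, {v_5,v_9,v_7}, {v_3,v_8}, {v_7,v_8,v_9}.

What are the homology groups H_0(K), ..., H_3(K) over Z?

Fix the vertex order v_0 < v_1 < v_2 < v_3 < v_4 < v_5 < v_6 < v_7 < v_8 < v_9 and write every simplex with vertices in increasing order. Then dim K = 3 and the simplices of K are:

  0-simplices (10): [v_0], [v_1], [v_2], [v_3], [v_4], [v_5], [v_6], [v_7], [v_8], [v_9]
  1-simplices (18): (18 of them)
  2-simplices (8): [v_0,v_1,v_7], [v_0,v_1,v_9], [v_0,v_3,v_4], [v_0,v_4,v_9], [v_0,v_7,v_9], [v_1,v_7,v_9], [v_5,v_7,v_9], [v_7,v_8,v_9]
  3-simplices (1): [v_0,v_1,v_7,v_9]

so the chain groups are C_0 ≅ Z^10, C_1 ≅ Z^18, C_2 ≅ Z^8, C_3 ≅ Z^1.

Boundary ∂_1: C_1 → C_0 maps an edge to its endpoints' difference, ∂[p,q] = q − p.
As a 10×18 matrix over Z this has rank 9, with invariant factors (1,1,1,1,1,1,1,1,1).

The boundary map ∂_2: C_2 → C_1 sends each 2-simplex [p,q,r] to [q,r] − [p,r] + [p,q]. For instance
  ∂[v_0,v_1,v_7] = [v_1,v_7] − [v_0,v_7] + [v_0,v_1],
  ∂[v_0,v_4,v_9] = [v_4,v_9] − [v_0,v_9] + [v_0,v_4].
The resulting 18×8 matrix has rank 7, and its Smith normal form has invariant factors (1,1,1,1,1,1,1).

Boundary ∂_3: C_3 → C_2 sends each 3-simplex σ to the alternating sum Σ_i (−1)^i (σ with its i-th vertex removed). For instance
  ∂[v_0,v_1,v_7,v_9] = [v_1,v_7,v_9] − [v_0,v_7,v_9] + [v_0,v_1,v_9] − [v_0,v_1,v_7].
The resulting 8×1 matrix has rank 1, and its Smith normal form has invariant factors (1).

From H_k ≅ ker(∂_k) / im(∂_{k+1}) we obtain:

  H_0: rank C_0 − rank ∂_1 = 10 − 9 = 1, and the invariant factors of ∂_1 are all 1, so H_0 ≅ Z.
  H_1: rank ker ∂_1 − rank ∂_2 = (18 − 9) − 7 = 2, and the invariant factors of ∂_2 are all 1, so H_1 ≅ Z^2.
  H_2: rank ker ∂_2 − rank ∂_3 = (8 − 7) − 1 = 0, and the invariant factors of ∂_3 are all 1, so H_2 ≅ 0.
  H_3: rank ker ∂_3 − rank ∂_4 = (1 − 1) − 0 = 0, and there is no ∂_4, so H_3 ≅ 0.

As a check, the Euler characteristic is 10 − 18 + 8 − 1 = -1, which agrees with 1 − 2 + 0 − 0 = -1.

H_0 ≅ Z,  H_1 ≅ Z^2,  H_2 = 0,  H_3 = 0.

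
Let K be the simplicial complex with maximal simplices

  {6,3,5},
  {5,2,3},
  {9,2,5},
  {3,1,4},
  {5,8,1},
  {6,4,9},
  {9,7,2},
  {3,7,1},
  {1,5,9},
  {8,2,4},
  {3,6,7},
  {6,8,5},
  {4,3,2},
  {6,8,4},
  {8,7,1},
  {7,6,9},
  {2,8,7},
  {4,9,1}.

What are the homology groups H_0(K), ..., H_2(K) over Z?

H_0 ≅ Z,  H_1 ≅ Z^2,  H_2 ≅ Z.

Order the vertices as 1 < 2 < 3 < 4 < 5 < 6 < 7 < 8 < 9. Listing each simplex with vertices in this order, K has dimension 2 with simplices:

  0-simplices (9): [1], [2], [3], [4], [5], [6], [7], [8], [9]
  1-simplices (27): (27 of them)
  2-simplices (18): [1,3,4], [1,3,7], [1,4,9], [1,5,8], [1,5,9], [1,7,8], [2,3,4], [2,3,5], [2,4,8], [2,5,9], [2,7,8], [2,7,9], [3,5,6], [3,6,7], [4,6,8], [4,6,9], [5,6,8], [6,7,9]

Hence C_0 ≅ Z^9, C_1 ≅ Z^27, C_2 ≅ Z^18.

The boundary map ∂_1: C_1 → C_0 is given by ∂[p,q] = [q] − [p]. For instance
  ∂[4,6] = [6] − [4].
As a 9×27 matrix over Z this has rank 8, with invariant factors (1,1,1,1,1,1,1,1).

∂_2: C_2 → C_1 sends each 2-simplex [p,q,r] to [q,r] − [p,r] + [p,q]. For instance
  ∂[1,4,9] = [4,9] − [1,9] + [1,4],
  ∂[3,6,7] = [6,7] − [3,7] + [3,6].
The resulting 27×18 matrix has rank 17, and its Smith normal form has invariant factors (1,1,1,1,1,1,1,1,1,1,1,1,1,1,1,1,1).

Now H_k = ker ∂_k / im ∂_{k+1}, so:

  H_0: rank C_0 − rank ∂_1 = 9 − 8 = 1, and the invariant factors of ∂_1 are all 1, so H_0 = Z.
  H_1: rank ker ∂_1 − rank ∂_2 = (27 − 8) − 17 = 2, and the invariant factors of ∂_2 are all 1, so H_1 = Z^2.
  H_2: rank ker ∂_2 − rank ∂_3 = (18 − 17) − 0 = 1, and there is no ∂_3, so H_2 = Z.

As a check, the Euler characteristic is 9 − 27 + 18 = 0, which agrees with 1 − 2 + 1 = 0.
(K is a triangulation of the torus T^2.)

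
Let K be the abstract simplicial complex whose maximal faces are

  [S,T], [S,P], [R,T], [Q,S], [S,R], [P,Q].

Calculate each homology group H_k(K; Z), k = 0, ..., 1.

H_0 = Z,  H_1 = Z^2.

Take the total order P < Q < R < S < T on the vertex set. Then K (dimension 1) consists of the simplices:

  0-simplices (5): P, Q, R, S, T
  1-simplices (6): PQ, PS, QS, RS, RT, ST

giving chain groups C_0 ≅ Z^5, C_1 ≅ Z^6.

The boundary map ∂_1: C_1 → C_0 sends each edge [p,q] (with p < q) to q − p.
As a 5×6 matrix over Z this has rank 4, with invariant factors (1,1,1,1).

Computing H_k = (kernel of ∂_k) / (image of ∂_{k+1}):

  H_0: rank C_0 − rank ∂_1 = 5 − 4 = 1, and the invariant factors of ∂_1 are all 1, so H_0 ≅ Z.
  H_1: rank ker ∂_1 − rank ∂_2 = (6 − 4) − 0 = 2, and there is no ∂_2, so H_1 ≅ Z^2.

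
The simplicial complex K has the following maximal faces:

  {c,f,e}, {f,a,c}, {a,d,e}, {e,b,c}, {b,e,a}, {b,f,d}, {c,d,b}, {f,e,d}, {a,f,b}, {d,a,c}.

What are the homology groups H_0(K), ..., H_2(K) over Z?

H_0 = Z,  H_1 = Z/2Z,  H_2 = 0.

Order the vertices as a < b < c < d < e < f. Listing each simplex with vertices in this order, K has dimension 2 with simplices:

  0-simplices (6): a, b, c, d, e, f
  1-simplices (15): ab, ac, ad, ae, af, bc, bd, be, bf, cd, ce, cf, de, df, ef
  2-simplices (10): abe, abf, acd, acf, ade, bcd, bce, bdf, cef, def

so the chain groups are C_0 ≅ Z^6, C_1 ≅ Z^15, C_2 ≅ Z^10.

Boundary ∂_1: C_1 → C_0 is given by ∂[p,q] = [q] − [p].
The resulting 6×15 matrix has rank 5, and its Smith normal form has invariant factors (1,1,1,1,1).

∂_2: C_2 → C_1 acts by ∂[p,q,r] = [q,r] − [p,r] + [p,q]. For instance
  ∂bcd = cd − bd + bc,
  ∂ade = de − ae + ad.
The resulting 15×10 matrix has rank 10, and its Smith normal form has invariant factors (1,1,1,1,1,1,1,1,1,2).

Computing H_k = (kernel of ∂_k) / (image of ∂_{k+1}):

  H_0: rank C_0 − rank ∂_1 = 6 − 5 = 1, and the invariant factors of ∂_1 are all 1, so H_0 ≅ Z.
  H_1: rank ker ∂_1 − rank ∂_2 = (15 − 5) − 10 = 0, and ∂_2 has invariant factor 2 > 1, so H_1 ≅ Z/2Z.
  H_2: rank ker ∂_2 − rank ∂_3 = (10 − 10) − 0 = 0, and there is no ∂_3, so H_2 ≅ 0.

As a check, the Euler characteristic is 6 − 15 + 10 = 1, which agrees with 1 − 0 + 0 = 1.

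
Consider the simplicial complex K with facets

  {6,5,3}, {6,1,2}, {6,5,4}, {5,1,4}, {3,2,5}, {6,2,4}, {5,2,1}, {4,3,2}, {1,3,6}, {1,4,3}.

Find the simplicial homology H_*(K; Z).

H_0 = Z,  H_1 = Z/2Z,  H_2 = 0.

Fix the vertex order 1 < 2 < 3 < 4 < 5 < 6 and write every simplex with vertices in increasing order. Then dim K = 2 and the simplices of K are:

  0-simplices (6): [1], [2], [3], [4], [5], [6]
  1-simplices (15): [1,2], [1,3], [1,4], [1,5], [1,6], [2,3], [2,4], [2,5], [2,6], [3,4], [3,5], [3,6], [4,5], [4,6], [5,6]
  2-simplices (10): [1,2,5], [1,2,6], [1,3,4], [1,3,6], [1,4,5], [2,3,4], [2,3,5], [2,4,6], [3,5,6], [4,5,6]

so the chain groups are C_0 ≅ Z^6, C_1 ≅ Z^15, C_2 ≅ Z^10.

The boundary map ∂_1: C_1 → C_0 sends each edge [p,q] (with p < q) to q − p.
The resulting 6×15 matrix has rank 5, and its Smith normal form has invariant factors (1,1,1,1,1).

Boundary ∂_2: C_2 → C_1 maps a triangle to the signed sum of its edges. For instance
  ∂[1,3,6] = [3,6] − [1,6] + [1,3],
  ∂[3,5,6] = [5,6] − [3,6] + [3,5].
The 15×10 boundary matrix has rank 10 and Smith normal form diag(1,1,1,1,1,1,1,1,1,2).

Reading off H_k = ker ∂_k / im ∂_{k+1}:

  H_0: rank C_0 − rank ∂_1 = 6 − 5 = 1, and the invariant factors of ∂_1 are all 1, so H_0 ≅ Z.
  H_1: rank ker ∂_1 − rank ∂_2 = (15 − 5) − 10 = 0, and ∂_2 has invariant factor 2 > 1, so H_1 ≅ Z/2Z.
  H_2: rank ker ∂_2 − rank ∂_3 = (10 − 10) − 0 = 0, and there is no ∂_3, so H_2 ≅ 0.

As a check, the Euler characteristic is 6 − 15 + 10 = 1, which agrees with 1 − 0 + 0 = 1.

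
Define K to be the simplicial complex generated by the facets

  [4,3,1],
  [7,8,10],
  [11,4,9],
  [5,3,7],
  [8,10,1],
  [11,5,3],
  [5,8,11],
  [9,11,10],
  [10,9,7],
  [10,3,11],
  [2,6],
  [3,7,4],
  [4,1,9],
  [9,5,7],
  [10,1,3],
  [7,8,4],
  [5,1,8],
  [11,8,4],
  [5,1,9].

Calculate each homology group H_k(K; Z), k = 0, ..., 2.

Fix the vertex order 1 < 2 < 3 < 4 < 5 < 6 < 7 < 8 < 9 < 10 < 11 and write every simplex with vertices in increasing order. Then dim K = 2 and the simplices of K are:

  0-simplices (11): [1], [2], [3], [4], [5], [6], [7], [8], [9], [10], [11]
  1-simplices (28): (28 of them)
  2-simplices (18): (18 of them)

so the chain groups are C_0 ≅ Z^11, C_1 ≅ Z^28, C_2 ≅ Z^18.

The boundary map ∂_1: C_1 → C_0 sends each edge [p,q] (with p < q) to q − p. For instance
  ∂[7,10] = [10] − [7].
As a 11×28 matrix over Z this has rank 9, with invariant factors (1,1,1,1,1,1,1,1,1).

Boundary ∂_2: C_2 → C_1 maps a triangle to the signed sum of its edges. For instance
  ∂[3,5,7] = [5,7] − [3,7] + [3,5],
  ∂[1,3,10] = [3,10] − [1,10] + [1,3].
As a 28×18 matrix over Z this has rank 17, with invariant factors (1,1,1,1,1,1,1,1,1,1,1,1,1,1,1,1,1).

Now H_k = ker ∂_k / im ∂_{k+1}, so:

  H_0: rank C_0 − rank ∂_1 = 11 − 9 = 2, and the invariant factors of ∂_1 are all 1, so H_0 = Z^2.
  H_1: rank ker ∂_1 − rank ∂_2 = (28 − 9) − 17 = 2, and the invariant factors of ∂_2 are all 1, so H_1 = Z^2.
  H_2: rank ker ∂_2 − rank ∂_3 = (18 − 17) − 0 = 1, and there is no ∂_3, so H_2 = Z.

H_0 ≅ Z^2,  H_1 ≅ Z^2,  H_2 ≅ Z.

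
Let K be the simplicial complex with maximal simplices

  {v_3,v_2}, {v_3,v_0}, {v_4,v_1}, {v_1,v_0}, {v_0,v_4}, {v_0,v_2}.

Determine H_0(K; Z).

We work with the vertex ordering v_0 < v_1 < v_2 < v_3 < v_4. The simplices of K, each written with vertices in increasing order, are:

  0-simplices (5): [v_0], [v_1], [v_2], [v_3], [v_4]
  1-simplices (6): [v_0,v_1], [v_0,v_2], [v_0,v_3], [v_0,v_4], [v_1,v_4], [v_2,v_3]

so the chain groups are C_0 ≅ Z^5, C_1 ≅ Z^6.

∂_1: C_1 → C_0 maps an edge to its endpoints' difference, ∂[p,q] = q − p.
As a 5×6 matrix over Z this has rank 4, with invariant factors (1,1,1,1).

Now H_k = ker ∂_k / im ∂_{k+1}, so:

  H_0: rank C_0 − rank ∂_1 = 5 − 4 = 1, and the invariant factors of ∂_1 are all 1, so H_0 ≅ Z.

H_0 = Z.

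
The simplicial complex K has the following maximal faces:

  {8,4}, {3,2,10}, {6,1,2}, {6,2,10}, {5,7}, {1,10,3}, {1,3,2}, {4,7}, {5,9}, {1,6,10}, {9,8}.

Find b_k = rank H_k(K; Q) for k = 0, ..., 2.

K has 10 vertices, 14 edges, 6 triangles.
rank ∂_0 = 0, rank ∂_1 = 8 ⇒ b_0 = 10 − 0 − 8 = 2; all invariant factors of ∂_1 are 1 so no torsion. So H_0 ≅ Z^2.
rank ∂_1 = 8, rank ∂_2 = 5 ⇒ b_1 = 14 − 8 − 5 = 1; all invariant factors of ∂_2 are 1 so no torsion. So H_1 ≅ Z.
rank ∂_2 = 5, rank ∂_3 = 0 ⇒ b_2 = 6 − 5 − 0 = 1. So H_2 ≅ Z.

b_0 = 2, b_1 = 1, b_2 = 1.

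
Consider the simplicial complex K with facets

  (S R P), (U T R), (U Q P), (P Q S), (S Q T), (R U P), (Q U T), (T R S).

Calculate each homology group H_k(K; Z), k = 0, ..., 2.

We work with the vertex ordering P < Q < R < S < T < U. The simplices of K, each written with vertices in increasing order, are:

  0-simplices (6): P, Q, R, S, T, U
  1-simplices (12): PQ, PR, PS, PU, QS, QT, QU, RS, RT, RU, ST, TU
  2-simplices (8): PQS, PQU, PRS, PRU, QST, QTU, RST, RTU

Hence C_0 ≅ Z^6, C_1 ≅ Z^12, C_2 ≅ Z^8.

The boundary map ∂_1: C_1 → C_0 is given by ∂[p,q] = [q] − [p].
As a 6×12 matrix over Z this has rank 5, with invariant factors (1,1,1,1,1).

Boundary ∂_2: C_2 → C_1 acts by ∂[p,q,r] = [q,r] − [p,r] + [p,q]. For instance
  ∂RST = ST − RT + RS,
  ∂QTU = TU − QU + QT.
This gives a 12×8 integer matrix of rank 7; reducing to Smith normal form yields diagonal entries (1,1,1,1,1,1,1).

From H_k ≅ ker(∂_k) / im(∂_{k+1}) we obtain:

  H_0: rank C_0 − rank ∂_1 = 6 − 5 = 1, and the invariant factors of ∂_1 are all 1, so H_0 ≅ Z.
  H_1: rank ker ∂_1 − rank ∂_2 = (12 − 5) − 7 = 0, and the invariant factors of ∂_2 are all 1, so H_1 ≅ 0.
  H_2: rank ker ∂_2 − rank ∂_3 = (8 − 7) − 0 = 1, and there is no ∂_3, so H_2 ≅ Z.

As a check, the Euler characteristic is 6 − 12 + 8 = 2, which agrees with 1 − 0 + 1 = 2.

H_0 = Z,  H_1 = 0,  H_2 = Z.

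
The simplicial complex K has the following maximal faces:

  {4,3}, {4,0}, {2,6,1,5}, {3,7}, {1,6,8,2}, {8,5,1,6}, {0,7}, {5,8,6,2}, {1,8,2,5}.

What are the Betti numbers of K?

Take the total order 0 < 1 < 2 < 3 < 4 < 5 < 6 < 7 < 8 on the vertex set. Then K (dimension 3) consists of the simplices:

  0-simplices (9): [0], [1], [2], [3], [4], [5], [6], [7], [8]
  1-simplices (14): [0,4], [0,7], [1,2], [1,5], [1,6], [1,8], [2,5], [2,6], [2,8], [3,4], [3,7], [5,6], [5,8], [6,8]
  2-simplices (10): [1,2,5], [1,2,6], [1,2,8], [1,5,6], [1,5,8], [1,6,8], [2,5,6], [2,5,8], [2,6,8], [5,6,8]
  3-simplices (5): [1,2,5,6], [1,2,5,8], [1,2,6,8], [1,5,6,8], [2,5,6,8]

Hence C_0 ≅ Z^9, C_1 ≅ Z^14, C_2 ≅ Z^10, C_3 ≅ Z^5.

Boundary ∂_1: C_1 → C_0 maps an edge to its endpoints' difference, ∂[p,q] = q − p. For instance
  ∂[1,8] = [8] − [1].
As a 9×14 matrix over Z this has rank 7, with invariant factors (1,1,1,1,1,1,1).

Boundary ∂_2: C_2 → C_1 acts by ∂[p,q,r] = [q,r] − [p,r] + [p,q]. For instance
  ∂[5,6,8] = [6,8] − [5,8] + [5,6],
  ∂[1,2,6] = [2,6] − [1,6] + [1,2].
The 14×10 boundary matrix has rank 6 and Smith normal form diag(1,1,1,1,1,1).

Boundary ∂_3: C_3 → C_2 sends each 3-simplex σ to the alternating sum Σ_i (−1)^i (σ with its i-th vertex removed). For instance
  ∂[2,5,6,8] = [5,6,8] − [2,6,8] + [2,5,8] − [2,5,6],
  ∂[1,2,5,8] = [2,5,8] − [1,5,8] + [1,2,8] − [1,2,5].
The 10×5 boundary matrix has rank 4 and Smith normal form diag(1,1,1,1).

Reading off H_k = ker ∂_k / im ∂_{k+1}:

  H_0: rank C_0 − rank ∂_1 = 9 − 7 = 2, and the invariant factors of ∂_1 are all 1, so H_0 ≅ Z^2.
  H_1: rank ker ∂_1 − rank ∂_2 = (14 − 7) − 6 = 1, and the invariant factors of ∂_2 are all 1, so H_1 ≅ Z.
  H_2: rank ker ∂_2 − rank ∂_3 = (10 − 6) − 4 = 0, and the invariant factors of ∂_3 are all 1, so H_2 ≅ 0.
  H_3: rank ker ∂_3 − rank ∂_4 = (5 − 4) − 0 = 1, and there is no ∂_4, so H_3 ≅ Z.

As a check, the Euler characteristic is 9 − 14 + 10 − 5 = 0, which agrees with 2 − 1 + 0 − 1 = 0.
(K is a triangulation of the disjoint union of the circle S^1 and the 3-sphere S^3.)

Hence the Betti numbers are b_0 = 2, b_1 = 1, b_2 = 0, b_3 = 1.

b_0 = 2, b_1 = 1, b_2 = 0, b_3 = 1.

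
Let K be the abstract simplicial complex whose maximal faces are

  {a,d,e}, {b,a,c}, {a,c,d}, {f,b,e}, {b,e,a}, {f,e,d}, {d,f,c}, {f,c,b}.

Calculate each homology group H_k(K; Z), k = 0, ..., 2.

We work with the vertex ordering a < b < c < d < e < f. The simplices of K, each written with vertices in increasing order, are:

  0-simplices (6): a, b, c, d, e, f
  1-simplices (12): ab, ac, ad, ae, bc, be, bf, cd, cf, de, df, ef
  2-simplices (8): abc, abe, acd, ade, bcf, bef, cdf, def

giving chain groups C_0 ≅ Z^6, C_1 ≅ Z^12, C_2 ≅ Z^8.

Boundary ∂_1: C_1 → C_0 maps an edge to its endpoints' difference, ∂[p,q] = q − p. For instance
  ∂ac = c − a.
This gives a 6×12 integer matrix of rank 5; reducing to Smith normal form yields diagonal entries (1,1,1,1,1).

∂_2: C_2 → C_1 acts by ∂[p,q,r] = [q,r] − [p,r] + [p,q]. For instance
  ∂abe = be − ae + ab,
  ∂bef = ef − bf + be.
As a 12×8 matrix over Z this has rank 7, with invariant factors (1,1,1,1,1,1,1).

From H_k ≅ ker(∂_k) / im(∂_{k+1}) we obtain:

  H_0: rank C_0 − rank ∂_1 = 6 − 5 = 1, and the invariant factors of ∂_1 are all 1, so H_0 ≅ Z.
  H_1: rank ker ∂_1 − rank ∂_2 = (12 − 5) − 7 = 0, and the invariant factors of ∂_2 are all 1, so H_1 ≅ 0.
  H_2: rank ker ∂_2 − rank ∂_3 = (8 − 7) − 0 = 1, and there is no ∂_3, so H_2 ≅ Z.

As a check, the Euler characteristic is 6 − 12 + 8 = 2, which agrees with 1 − 0 + 1 = 2.

H_0 = Z,  H_1 = 0,  H_2 = Z.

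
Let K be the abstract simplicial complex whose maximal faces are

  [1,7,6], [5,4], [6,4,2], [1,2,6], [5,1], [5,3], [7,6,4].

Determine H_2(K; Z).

H_2 = 0.

Fix the vertex order 1 < 2 < 3 < 4 < 5 < 6 < 7 and write every simplex with vertices in increasing order. Then dim K = 2 and the simplices of K are:

  0-simplices (7): [1], [2], [3], [4], [5], [6], [7]
  1-simplices (11): [1,2], [1,5], [1,6], [1,7], [2,4], [2,6], [3,5], [4,5], [4,6], [4,7], [6,7]
  2-simplices (4): [1,2,6], [1,6,7], [2,4,6], [4,6,7]

Hence C_0 ≅ Z^7, C_1 ≅ Z^11, C_2 ≅ Z^4.

The boundary map ∂_1: C_1 → C_0 sends each edge [p,q] (with p < q) to q − p. For instance
  ∂[2,6] = [6] − [2].
As a 7×11 matrix over Z this has rank 6, with invariant factors (1,1,1,1,1,1).

The boundary map ∂_2: C_2 → C_1 maps a triangle to the signed sum of its edges. For instance
  ∂[2,4,6] = [4,6] − [2,6] + [2,4],
  ∂[4,6,7] = [6,7] − [4,7] + [4,6].
The resulting 11×4 matrix has rank 4, and its Smith normal form has invariant factors (1,1,1,1).

Computing H_k = (kernel of ∂_k) / (image of ∂_{k+1}):

  H_2: rank ker ∂_2 − rank ∂_3 = (4 − 4) − 0 = 0, and there is no ∂_3, so H_2 ≅ 0.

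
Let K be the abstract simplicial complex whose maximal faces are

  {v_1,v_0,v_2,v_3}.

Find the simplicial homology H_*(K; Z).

Order the vertices as v_0 < v_1 < v_2 < v_3. Listing each simplex with vertices in this order, K has dimension 3 with simplices:

  0-simplices (4): [v_0], [v_1], [v_2], [v_3]
  1-simplices (6): [v_0,v_1], [v_0,v_2], [v_0,v_3], [v_1,v_2], [v_1,v_3], [v_2,v_3]
  2-simplices (4): [v_0,v_1,v_2], [v_0,v_1,v_3], [v_0,v_2,v_3], [v_1,v_2,v_3]
  3-simplices (1): [v_0,v_1,v_2,v_3]

Hence C_0 ≅ Z^4, C_1 ≅ Z^6, C_2 ≅ Z^4, C_3 ≅ Z^1.

∂_1: C_1 → C_0 sends each edge [p,q] (with p < q) to q − p.
As a 4×6 matrix over Z this has rank 3, with invariant factors (1,1,1).

Boundary ∂_2: C_2 → C_1 maps a triangle to the signed sum of its edges. For instance
  ∂[v_0,v_1,v_3] = [v_1,v_3] − [v_0,v_3] + [v_0,v_1],
  ∂[v_1,v_2,v_3] = [v_2,v_3] − [v_1,v_3] + [v_1,v_2].
As a 6×4 matrix over Z this has rank 3, with invariant factors (1,1,1).

The boundary map ∂_3: C_3 → C_2 sends each 3-simplex σ to the alternating sum Σ_i (−1)^i (σ with its i-th vertex removed). For instance
  ∂[v_0,v_1,v_2,v_3] = [v_1,v_2,v_3] − [v_0,v_2,v_3] + [v_0,v_1,v_3] − [v_0,v_1,v_2].
The 4×1 boundary matrix has rank 1 and Smith normal form diag(1).

Now H_k = ker ∂_k / im ∂_{k+1}, so:

  H_0: rank C_0 − rank ∂_1 = 4 − 3 = 1, and the invariant factors of ∂_1 are all 1, so H_0 = Z.
  H_1: rank ker ∂_1 − rank ∂_2 = (6 − 3) − 3 = 0, and the invariant factors of ∂_2 are all 1, so H_1 = 0.
  H_2: rank ker ∂_2 − rank ∂_3 = (4 − 3) − 1 = 0, and the invariant factors of ∂_3 are all 1, so H_2 = 0.
  H_3: rank ker ∂_3 − rank ∂_4 = (1 − 1) − 0 = 0, and there is no ∂_4, so H_3 = 0.

H_0 = Z,  H_1 = 0,  H_2 = 0,  H_3 = 0.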